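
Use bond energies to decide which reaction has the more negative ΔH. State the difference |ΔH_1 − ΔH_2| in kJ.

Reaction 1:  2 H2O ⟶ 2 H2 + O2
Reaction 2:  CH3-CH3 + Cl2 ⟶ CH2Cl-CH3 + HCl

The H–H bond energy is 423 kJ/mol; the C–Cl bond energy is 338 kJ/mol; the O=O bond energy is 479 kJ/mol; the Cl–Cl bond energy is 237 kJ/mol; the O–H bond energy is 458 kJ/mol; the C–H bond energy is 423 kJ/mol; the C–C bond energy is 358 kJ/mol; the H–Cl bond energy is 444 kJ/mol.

Reaction 1:
  Bonds broken (reactants):
    O–H: 4 × 458 = 1832
    Σ(broken) = 1832 kJ
  Bonds formed (products):
    H–H: 2 × 423 = 846
    O=O: 1 × 479 = 479
    Σ(formed) = 1325 kJ
  ΔH_1 = 1832 − 1325 = +507 kJ
Reaction 2:
  Bonds broken (reactants):
    C–C: 1 × 358 = 358
    C–H: 6 × 423 = 2538
    Cl–Cl: 1 × 237 = 237
    Σ(broken) = 3133 kJ
  Bonds formed (products):
    C–C: 1 × 358 = 358
    C–Cl: 1 × 338 = 338
    C–H: 5 × 423 = 2115
    H–Cl: 1 × 444 = 444
    Σ(formed) = 3255 kJ
  ΔH_2 = 3133 − 3255 = −122 kJ
ΔH_1 − ΔH_2 = +629 kJ, so reaction 2 has the more negative ΔH; |ΔH_1 − ΔH_2| = 629 kJ.

Reaction 2, by 629 kJ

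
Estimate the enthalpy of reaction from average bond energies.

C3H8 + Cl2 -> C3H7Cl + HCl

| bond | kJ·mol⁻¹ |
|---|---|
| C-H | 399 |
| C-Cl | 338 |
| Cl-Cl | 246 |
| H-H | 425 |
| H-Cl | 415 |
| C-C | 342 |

Bonds broken (reactants):
  C-C: 2 × 342 = 684
  C-H: 8 × 399 = 3192
  Cl-Cl: 1 × 246 = 246
  Σ(broken) = 4122 kJ
Bonds formed (products):
  C-C: 2 × 342 = 684
  C-Cl: 1 × 338 = 338
  C-H: 7 × 399 = 2793
  H-Cl: 1 × 415 = 415
  Σ(formed) = 4230 kJ
ΔH = Σ(broken) − Σ(formed) = 4122 − 4230 = −108 kJ

ΔH ≈ −108 kJ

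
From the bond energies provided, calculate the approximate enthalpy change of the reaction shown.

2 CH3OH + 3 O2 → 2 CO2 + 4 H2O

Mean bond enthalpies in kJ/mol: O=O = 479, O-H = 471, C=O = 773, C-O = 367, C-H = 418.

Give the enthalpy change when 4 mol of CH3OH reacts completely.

ΔH = −2478 kJ

Bonds broken (reactants):
  C-H: 6 × 418 = 2508
  C-O: 2 × 367 = 734
  O-H: 2 × 471 = 942
  O=O: 3 × 479 = 1437
  Σ(broken) = 5621 kJ
Bonds formed (products):
  C=O: 4 × 773 = 3092
  O-H: 8 × 471 = 3768
  Σ(formed) = 6860 kJ
ΔH = Σ(broken) − Σ(formed) = 5621 − 6860 = −1239 kJ
For 2× the reaction as written: 2 × (−1239) = −2478 kJ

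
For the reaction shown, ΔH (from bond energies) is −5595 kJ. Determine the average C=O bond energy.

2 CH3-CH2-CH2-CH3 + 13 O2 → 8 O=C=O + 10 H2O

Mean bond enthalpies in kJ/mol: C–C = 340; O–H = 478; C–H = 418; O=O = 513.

Let D be the C=O bond energy.
Σ(broken) = 6×340 + 20×418 + 13×513 = 17069
Σ(formed) = 16×D + 20×478 = 9560 + 16D
ΔH = Σ(broken) − Σ(formed) = (17069) − (9560 + 16D) = +7509 − 16D
Setting this equal to −5595 kJ gives 16D = 13104, so D = 819 kJ/mol.

D(C=O) ≈ 819 kJ/mol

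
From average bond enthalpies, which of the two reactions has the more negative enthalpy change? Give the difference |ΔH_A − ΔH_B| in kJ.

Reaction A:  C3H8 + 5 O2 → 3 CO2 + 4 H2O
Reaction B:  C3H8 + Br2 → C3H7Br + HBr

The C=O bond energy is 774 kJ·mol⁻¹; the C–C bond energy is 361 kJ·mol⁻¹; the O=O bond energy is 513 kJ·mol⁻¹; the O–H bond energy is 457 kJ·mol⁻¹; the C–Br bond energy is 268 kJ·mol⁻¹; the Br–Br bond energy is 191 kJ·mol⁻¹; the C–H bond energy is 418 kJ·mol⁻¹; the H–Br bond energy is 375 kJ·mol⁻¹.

Reaction A:
  Bonds broken (reactants):
    C–C: 2 × 361 = 722
    C–H: 8 × 418 = 3344
    O=O: 5 × 513 = 2565
    Σ(broken) = 6631 kJ
  Bonds formed (products):
    C=O: 6 × 774 = 4644
    O–H: 8 × 457 = 3656
    Σ(formed) = 8300 kJ
  ΔH_A = 6631 − 8300 = −1669 kJ
Reaction B:
  Bonds broken (reactants):
    Br–Br: 1 × 191 = 191
    C–C: 2 × 361 = 722
    C–H: 8 × 418 = 3344
    Σ(broken) = 4257 kJ
  Bonds formed (products):
    C–Br: 1 × 268 = 268
    C–C: 2 × 361 = 722
    C–H: 7 × 418 = 2926
    H–Br: 1 × 375 = 375
    Σ(formed) = 4291 kJ
  ΔH_B = 4257 − 4291 = −34 kJ
ΔH_A − ΔH_B = −1635 kJ, so reaction A has the more negative ΔH; |ΔH_A − ΔH_B| = 1635 kJ.

Reaction A, by 1635 kJ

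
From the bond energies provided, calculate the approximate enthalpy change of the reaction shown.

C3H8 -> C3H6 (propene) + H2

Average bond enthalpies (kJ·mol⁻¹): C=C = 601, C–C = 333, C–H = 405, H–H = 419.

Bonds broken (reactants):
  C–C: 2 × 333 = 666
  C–H: 8 × 405 = 3240
  Σ(broken) = 3906 kJ
Bonds formed (products):
  C–C: 1 × 333 = 333
  C–H: 6 × 405 = 2430
  C=C: 1 × 601 = 601
  H–H: 1 × 419 = 419
  Σ(formed) = 3783 kJ
ΔH = Σ(broken) − Σ(formed) = 3906 − 3783 = +123 kJ

ΔH ≈ +123 kJ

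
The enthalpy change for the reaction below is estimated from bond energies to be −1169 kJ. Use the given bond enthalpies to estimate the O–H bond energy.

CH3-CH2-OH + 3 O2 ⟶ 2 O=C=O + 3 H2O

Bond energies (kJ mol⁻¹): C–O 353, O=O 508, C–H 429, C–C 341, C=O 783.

Let D be the O–H bond energy.
Σ(broken) = 1×341 + 5×429 + 1×353 + 1×D + 3×508 = 4363 + D
Σ(formed) = 4×783 + 6×D = 3132 + 6D
ΔH = Σ(broken) − Σ(formed) = (4363 + D) − (3132 + 6D) = +1231 − 5D
Setting this equal to −1169 kJ gives 5D = 2400, so D = 480 kJ/mol.

D(O–H) ≈ 480 kJ/mol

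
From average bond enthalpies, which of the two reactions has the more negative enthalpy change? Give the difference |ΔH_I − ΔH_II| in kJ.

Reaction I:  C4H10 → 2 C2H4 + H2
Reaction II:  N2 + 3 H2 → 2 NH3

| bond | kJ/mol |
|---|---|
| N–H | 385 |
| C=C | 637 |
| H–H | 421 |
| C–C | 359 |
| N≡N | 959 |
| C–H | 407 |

Reaction I:
  Bonds broken (reactants):
    C–C: 3 × 359 = 1077
    C–H: 10 × 407 = 4070
    Σ(broken) = 5147 kJ
  Bonds formed (products):
    C–H: 8 × 407 = 3256
    C=C: 2 × 637 = 1274
    H–H: 1 × 421 = 421
    Σ(formed) = 4951 kJ
  ΔH_I = 5147 − 4951 = +196 kJ
Reaction II:
  Bonds broken (reactants):
    H–H: 3 × 421 = 1263
    N≡N: 1 × 959 = 959
    Σ(broken) = 2222 kJ
  Bonds formed (products):
    N–H: 6 × 385 = 2310
    Σ(formed) = 2310 kJ
  ΔH_II = 2222 − 2310 = −88 kJ
ΔH_I − ΔH_II = +284 kJ, so reaction II has the more negative ΔH; |ΔH_I − ΔH_II| = 284 kJ.

Reaction II, by 284 kJ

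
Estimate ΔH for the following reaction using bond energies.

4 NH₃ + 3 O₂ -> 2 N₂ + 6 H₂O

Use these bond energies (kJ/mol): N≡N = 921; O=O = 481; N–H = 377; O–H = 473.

Bonds broken (reactants):
  N–H: 12 × 377 = 4524
  O=O: 3 × 481 = 1443
  Σ(broken) = 5967 kJ
Bonds formed (products):
  N≡N: 2 × 921 = 1842
  O–H: 12 × 473 = 5676
  Σ(formed) = 7518 kJ
ΔH = Σ(broken) − Σ(formed) = 5967 − 7518 = −1551 kJ

ΔH ≈ −1551 kJ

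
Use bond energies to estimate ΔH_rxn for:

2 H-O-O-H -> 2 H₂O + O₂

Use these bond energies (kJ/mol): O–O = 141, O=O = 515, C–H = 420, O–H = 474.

Bonds broken (reactants):
  O–H: 4 × 474 = 1896
  O–O: 2 × 141 = 282
  Σ(broken) = 2178 kJ
Bonds formed (products):
  O–H: 4 × 474 = 1896
  O=O: 1 × 515 = 515
  Σ(formed) = 2411 kJ
ΔH = Σ(broken) − Σ(formed) = 2178 − 2411 = −233 kJ

ΔH ≈ −233 kJ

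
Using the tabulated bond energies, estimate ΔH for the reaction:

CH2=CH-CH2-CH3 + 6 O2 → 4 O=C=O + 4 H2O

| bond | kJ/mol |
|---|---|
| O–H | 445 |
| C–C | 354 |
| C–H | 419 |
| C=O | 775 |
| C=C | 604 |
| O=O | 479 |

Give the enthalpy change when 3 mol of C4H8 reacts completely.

Bonds broken (reactants):
  C–C: 2 × 354 = 708
  C–H: 8 × 419 = 3352
  C=C: 1 × 604 = 604
  O=O: 6 × 479 = 2874
  Σ(broken) = 7538 kJ
Bonds formed (products):
  C=O: 8 × 775 = 6200
  O–H: 8 × 445 = 3560
  Σ(formed) = 9760 kJ
ΔH = Σ(broken) − Σ(formed) = 7538 − 9760 = −2222 kJ
For 3× the reaction as written: 3 × (−2222) = −6666 kJ

ΔH = −6666 kJ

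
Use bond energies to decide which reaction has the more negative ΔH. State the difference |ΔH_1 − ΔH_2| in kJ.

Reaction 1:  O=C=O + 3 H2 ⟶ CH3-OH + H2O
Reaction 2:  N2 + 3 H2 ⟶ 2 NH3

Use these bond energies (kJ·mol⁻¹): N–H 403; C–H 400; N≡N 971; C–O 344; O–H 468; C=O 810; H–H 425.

Reaction 1:
  Bonds broken (reactants):
    C=O: 2 × 810 = 1620
    H–H: 3 × 425 = 1275
    Σ(broken) = 2895 kJ
  Bonds formed (products):
    C–H: 3 × 400 = 1200
    C–O: 1 × 344 = 344
    O–H: 3 × 468 = 1404
    Σ(formed) = 2948 kJ
  ΔH_1 = 2895 − 2948 = −53 kJ
Reaction 2:
  Bonds broken (reactants):
    H–H: 3 × 425 = 1275
    N≡N: 1 × 971 = 971
    Σ(broken) = 2246 kJ
  Bonds formed (products):
    N–H: 6 × 403 = 2418
    Σ(formed) = 2418 kJ
  ΔH_2 = 2246 − 2418 = −172 kJ
ΔH_1 − ΔH_2 = +119 kJ, so reaction 2 has the more negative ΔH; |ΔH_1 − ΔH_2| = 119 kJ.

Reaction 2, by 119 kJ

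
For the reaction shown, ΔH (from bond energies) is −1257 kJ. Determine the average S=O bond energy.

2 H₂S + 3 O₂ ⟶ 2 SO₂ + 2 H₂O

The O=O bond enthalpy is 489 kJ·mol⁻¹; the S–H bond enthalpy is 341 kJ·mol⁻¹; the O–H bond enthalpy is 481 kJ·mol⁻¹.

Let D be the S=O bond energy.
Σ(broken) = 3×489 + 4×341 = 2831
Σ(formed) = 4×481 + 4×D = 1924 + 4D
ΔH = Σ(broken) − Σ(formed) = (2831) − (1924 + 4D) = +907 − 4D
Setting this equal to −1257 kJ gives 4D = 2164, so D = 541 kJ/mol.

D(S=O) ≈ 541 kJ/mol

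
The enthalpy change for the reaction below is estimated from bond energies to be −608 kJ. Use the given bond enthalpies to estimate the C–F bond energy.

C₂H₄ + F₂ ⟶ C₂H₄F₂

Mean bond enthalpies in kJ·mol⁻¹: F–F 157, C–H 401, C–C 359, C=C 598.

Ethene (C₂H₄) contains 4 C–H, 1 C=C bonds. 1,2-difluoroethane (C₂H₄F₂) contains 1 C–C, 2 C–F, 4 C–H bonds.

D(C–F) ≈ 502 kJ/mol

Let D be the C–F bond energy.
Σ(broken) = 4×401 + 1×598 + 1×157 = 2359
Σ(formed) = 1×359 + 2×D + 4×401 = 1963 + 2D
ΔH = Σ(broken) − Σ(formed) = (2359) − (1963 + 2D) = +396 − 2D
Setting this equal to −608 kJ gives 2D = 1004, so D = 502 kJ/mol.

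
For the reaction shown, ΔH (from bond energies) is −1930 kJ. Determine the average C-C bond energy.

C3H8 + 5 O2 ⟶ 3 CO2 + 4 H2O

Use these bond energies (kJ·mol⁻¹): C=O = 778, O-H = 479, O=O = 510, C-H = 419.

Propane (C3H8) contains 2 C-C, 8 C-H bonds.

D(C-C) ≈ 334 kJ/mol

Let D be the C-C bond energy.
Σ(broken) = 2×D + 8×419 + 5×510 = 5902 + 2D
Σ(formed) = 6×778 + 8×479 = 8500
ΔH = Σ(broken) − Σ(formed) = (5902 + 2D) − (8500) = −2598 + 2D
Setting this equal to −1930 kJ gives 2D = 668, so D = 334 kJ/mol.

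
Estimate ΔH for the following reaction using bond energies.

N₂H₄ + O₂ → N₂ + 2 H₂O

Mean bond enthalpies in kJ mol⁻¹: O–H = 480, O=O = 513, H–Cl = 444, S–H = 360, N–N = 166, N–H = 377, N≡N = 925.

Bonds broken (reactants):
  N–H: 4 × 377 = 1508
  N–N: 1 × 166 = 166
  O=O: 1 × 513 = 513
  Σ(broken) = 2187 kJ
Bonds formed (products):
  N≡N: 1 × 925 = 925
  O–H: 4 × 480 = 1920
  Σ(formed) = 2845 kJ
ΔH = Σ(broken) − Σ(formed) = 2187 − 2845 = −658 kJ

ΔH ≈ −658 kJ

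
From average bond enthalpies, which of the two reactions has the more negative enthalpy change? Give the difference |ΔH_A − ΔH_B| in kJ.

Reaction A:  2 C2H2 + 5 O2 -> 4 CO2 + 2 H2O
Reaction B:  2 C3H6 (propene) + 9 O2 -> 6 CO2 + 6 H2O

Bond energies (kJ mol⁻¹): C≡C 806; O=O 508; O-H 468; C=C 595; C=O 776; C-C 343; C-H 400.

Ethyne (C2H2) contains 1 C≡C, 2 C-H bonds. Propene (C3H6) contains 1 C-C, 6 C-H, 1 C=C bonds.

Reaction A:
  Bonds broken (reactants):
    C≡C: 2 × 806 = 1612
    C-H: 4 × 400 = 1600
    O=O: 5 × 508 = 2540
    Σ(broken) = 5752 kJ
  Bonds formed (products):
    C=O: 8 × 776 = 6208
    O-H: 4 × 468 = 1872
    Σ(formed) = 8080 kJ
  ΔH_A = 5752 − 8080 = −2328 kJ
Reaction B:
  Bonds broken (reactants):
    C-C: 2 × 343 = 686
    C-H: 12 × 400 = 4800
    C=C: 2 × 595 = 1190
    O=O: 9 × 508 = 4572
    Σ(broken) = 11248 kJ
  Bonds formed (products):
    C=O: 12 × 776 = 9312
    O-H: 12 × 468 = 5616
    Σ(formed) = 14928 kJ
  ΔH_B = 11248 − 14928 = −3680 kJ
ΔH_A − ΔH_B = +1352 kJ, so reaction B has the more negative ΔH; |ΔH_A − ΔH_B| = 1352 kJ.

Reaction B, by 1352 kJ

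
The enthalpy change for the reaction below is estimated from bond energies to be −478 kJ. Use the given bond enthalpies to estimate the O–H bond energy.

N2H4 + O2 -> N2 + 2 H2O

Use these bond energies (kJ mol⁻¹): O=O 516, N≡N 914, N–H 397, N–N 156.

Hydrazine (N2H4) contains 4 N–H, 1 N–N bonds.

Let D be the O–H bond energy.
Σ(broken) = 4×397 + 1×156 + 1×516 = 2260
Σ(formed) = 1×914 + 4×D = 914 + 4D
ΔH = Σ(broken) − Σ(formed) = (2260) − (914 + 4D) = +1346 − 4D
Setting this equal to −478 kJ gives 4D = 1824, so D = 456 kJ/mol.

D(O–H) ≈ 456 kJ/mol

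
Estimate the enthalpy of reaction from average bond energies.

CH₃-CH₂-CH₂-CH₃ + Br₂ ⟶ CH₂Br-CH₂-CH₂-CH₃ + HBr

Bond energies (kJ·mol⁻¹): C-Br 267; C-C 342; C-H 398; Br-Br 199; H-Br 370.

ΔH ≈ −40 kJ

Bonds broken (reactants):
  Br-Br: 1 × 199 = 199
  C-C: 3 × 342 = 1026
  C-H: 10 × 398 = 3980
  Σ(broken) = 5205 kJ
Bonds formed (products):
  C-Br: 1 × 267 = 267
  C-C: 3 × 342 = 1026
  C-H: 9 × 398 = 3582
  H-Br: 1 × 370 = 370
  Σ(formed) = 5245 kJ
ΔH = Σ(broken) − Σ(formed) = 5205 − 5245 = −40 kJ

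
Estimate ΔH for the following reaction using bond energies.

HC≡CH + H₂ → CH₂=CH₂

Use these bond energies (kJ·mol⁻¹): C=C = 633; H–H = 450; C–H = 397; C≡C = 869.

Bonds broken (reactants):
  C≡C: 1 × 869 = 869
  C–H: 2 × 397 = 794
  H–H: 1 × 450 = 450
  Σ(broken) = 2113 kJ
Bonds formed (products):
  C–H: 4 × 397 = 1588
  C=C: 1 × 633 = 633
  Σ(formed) = 2221 kJ
ΔH = Σ(broken) − Σ(formed) = 2113 − 2221 = −108 kJ

ΔH ≈ −108 kJ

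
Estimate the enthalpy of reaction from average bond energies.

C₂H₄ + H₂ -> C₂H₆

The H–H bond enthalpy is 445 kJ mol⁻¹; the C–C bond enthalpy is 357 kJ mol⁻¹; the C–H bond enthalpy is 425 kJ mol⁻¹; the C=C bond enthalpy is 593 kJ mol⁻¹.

Bonds broken (reactants):
  C–H: 4 × 425 = 1700
  C=C: 1 × 593 = 593
  H–H: 1 × 445 = 445
  Σ(broken) = 2738 kJ
Bonds formed (products):
  C–C: 1 × 357 = 357
  C–H: 6 × 425 = 2550
  Σ(formed) = 2907 kJ
ΔH = Σ(broken) − Σ(formed) = 2738 − 2907 = −169 kJ

ΔH ≈ −169 kJ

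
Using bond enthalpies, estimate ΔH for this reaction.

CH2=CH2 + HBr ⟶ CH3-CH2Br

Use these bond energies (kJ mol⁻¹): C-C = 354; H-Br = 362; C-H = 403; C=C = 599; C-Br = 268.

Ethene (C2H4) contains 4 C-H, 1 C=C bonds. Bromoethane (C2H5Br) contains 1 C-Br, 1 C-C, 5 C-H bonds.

ΔH ≈ −64 kJ

Bonds broken (reactants):
  C-H: 4 × 403 = 1612
  C=C: 1 × 599 = 599
  H-Br: 1 × 362 = 362
  Σ(broken) = 2573 kJ
Bonds formed (products):
  C-Br: 1 × 268 = 268
  C-C: 1 × 354 = 354
  C-H: 5 × 403 = 2015
  Σ(formed) = 2637 kJ
ΔH = Σ(broken) − Σ(formed) = 2573 − 2637 = −64 kJ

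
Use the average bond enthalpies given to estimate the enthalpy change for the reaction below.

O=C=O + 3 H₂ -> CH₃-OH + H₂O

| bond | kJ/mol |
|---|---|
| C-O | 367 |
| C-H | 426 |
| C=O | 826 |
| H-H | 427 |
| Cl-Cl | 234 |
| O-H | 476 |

Bonds broken (reactants):
  C=O: 2 × 826 = 1652
  H-H: 3 × 427 = 1281
  Σ(broken) = 2933 kJ
Bonds formed (products):
  C-H: 3 × 426 = 1278
  C-O: 1 × 367 = 367
  O-H: 3 × 476 = 1428
  Σ(formed) = 3073 kJ
ΔH = Σ(broken) − Σ(formed) = 2933 − 3073 = −140 kJ

ΔH ≈ −140 kJ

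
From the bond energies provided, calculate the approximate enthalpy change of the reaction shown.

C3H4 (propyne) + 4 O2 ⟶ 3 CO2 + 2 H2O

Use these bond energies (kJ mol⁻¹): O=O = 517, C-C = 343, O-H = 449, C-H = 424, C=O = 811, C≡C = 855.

Bonds broken (reactants):
  C≡C: 1 × 855 = 855
  C-C: 1 × 343 = 343
  C-H: 4 × 424 = 1696
  O=O: 4 × 517 = 2068
  Σ(broken) = 4962 kJ
Bonds formed (products):
  C=O: 6 × 811 = 4866
  O-H: 4 × 449 = 1796
  Σ(formed) = 6662 kJ
ΔH = Σ(broken) − Σ(formed) = 4962 − 6662 = −1700 kJ

ΔH ≈ −1700 kJ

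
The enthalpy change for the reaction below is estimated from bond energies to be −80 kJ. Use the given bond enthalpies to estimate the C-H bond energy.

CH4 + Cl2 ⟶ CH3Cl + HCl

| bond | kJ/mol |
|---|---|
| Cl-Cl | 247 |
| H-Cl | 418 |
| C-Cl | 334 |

Let D be the C-H bond energy.
Σ(broken) = 4×D + 1×247 = 247 + 4D
Σ(formed) = 1×334 + 3×D + 1×418 = 752 + 3D
ΔH = Σ(broken) − Σ(formed) = (247 + 4D) − (752 + 3D) = −505 + D
Setting this equal to −80 kJ gives D = 425 kJ/mol.

D(C-H) ≈ 425 kJ/mol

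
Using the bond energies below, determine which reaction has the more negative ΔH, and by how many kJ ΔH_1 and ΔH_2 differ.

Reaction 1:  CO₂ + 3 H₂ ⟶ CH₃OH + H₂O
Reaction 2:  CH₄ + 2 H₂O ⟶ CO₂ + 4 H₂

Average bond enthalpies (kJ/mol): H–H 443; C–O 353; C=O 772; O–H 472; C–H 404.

Reaction 1, by 296 kJ

Reaction 1:
  Bonds broken (reactants):
    C=O: 2 × 772 = 1544
    H–H: 3 × 443 = 1329
    Σ(broken) = 2873 kJ
  Bonds formed (products):
    C–H: 3 × 404 = 1212
    C–O: 1 × 353 = 353
    O–H: 3 × 472 = 1416
    Σ(formed) = 2981 kJ
  ΔH_1 = 2873 − 2981 = −108 kJ
Reaction 2:
  Bonds broken (reactants):
    C–H: 4 × 404 = 1616
    O–H: 4 × 472 = 1888
    Σ(broken) = 3504 kJ
  Bonds formed (products):
    C=O: 2 × 772 = 1544
    H–H: 4 × 443 = 1772
    Σ(formed) = 3316 kJ
  ΔH_2 = 3504 − 3316 = +188 kJ
ΔH_1 − ΔH_2 = −296 kJ, so reaction 1 has the more negative ΔH; |ΔH_1 − ΔH_2| = 296 kJ.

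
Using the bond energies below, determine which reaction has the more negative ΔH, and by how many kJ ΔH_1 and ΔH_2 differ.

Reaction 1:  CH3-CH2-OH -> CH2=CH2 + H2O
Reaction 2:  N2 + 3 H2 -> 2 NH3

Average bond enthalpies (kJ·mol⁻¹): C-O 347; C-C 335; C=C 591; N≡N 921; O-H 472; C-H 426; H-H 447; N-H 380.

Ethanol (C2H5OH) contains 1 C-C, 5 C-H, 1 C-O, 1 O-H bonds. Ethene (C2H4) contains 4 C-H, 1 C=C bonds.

Reaction 1:
  Bonds broken (reactants):
    C-C: 1 × 335 = 335
    C-H: 5 × 426 = 2130
    C-O: 1 × 347 = 347
    O-H: 1 × 472 = 472
    Σ(broken) = 3284 kJ
  Bonds formed (products):
    C-H: 4 × 426 = 1704
    C=C: 1 × 591 = 591
    O-H: 2 × 472 = 944
    Σ(formed) = 3239 kJ
  ΔH_1 = 3284 − 3239 = +45 kJ
Reaction 2:
  Bonds broken (reactants):
    H-H: 3 × 447 = 1341
    N≡N: 1 × 921 = 921
    Σ(broken) = 2262 kJ
  Bonds formed (products):
    N-H: 6 × 380 = 2280
    Σ(formed) = 2280 kJ
  ΔH_2 = 2262 − 2280 = −18 kJ
ΔH_1 − ΔH_2 = +63 kJ, so reaction 2 has the more negative ΔH; |ΔH_1 − ΔH_2| = 63 kJ.

Reaction 2, by 63 kJ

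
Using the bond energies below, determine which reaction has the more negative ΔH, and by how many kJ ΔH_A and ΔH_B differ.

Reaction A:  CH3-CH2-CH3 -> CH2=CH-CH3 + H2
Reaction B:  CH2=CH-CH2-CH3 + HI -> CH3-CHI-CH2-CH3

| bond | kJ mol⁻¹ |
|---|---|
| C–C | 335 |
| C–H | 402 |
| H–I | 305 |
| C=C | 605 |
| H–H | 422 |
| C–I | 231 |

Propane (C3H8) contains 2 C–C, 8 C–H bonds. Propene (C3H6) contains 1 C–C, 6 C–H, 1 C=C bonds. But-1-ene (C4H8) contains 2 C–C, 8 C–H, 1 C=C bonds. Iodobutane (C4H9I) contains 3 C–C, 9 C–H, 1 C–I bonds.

Reaction A:
  Bonds broken (reactants):
    C–C: 2 × 335 = 670
    C–H: 8 × 402 = 3216
    Σ(broken) = 3886 kJ
  Bonds formed (products):
    C–C: 1 × 335 = 335
    C–H: 6 × 402 = 2412
    C=C: 1 × 605 = 605
    H–H: 1 × 422 = 422
    Σ(formed) = 3774 kJ
  ΔH_A = 3886 − 3774 = +112 kJ
Reaction B:
  Bonds broken (reactants):
    C–C: 2 × 335 = 670
    C–H: 8 × 402 = 3216
    C=C: 1 × 605 = 605
    H–I: 1 × 305 = 305
    Σ(broken) = 4796 kJ
  Bonds formed (products):
    C–C: 3 × 335 = 1005
    C–H: 9 × 402 = 3618
    C–I: 1 × 231 = 231
    Σ(formed) = 4854 kJ
  ΔH_B = 4796 − 4854 = −58 kJ
ΔH_A − ΔH_B = +170 kJ, so reaction B has the more negative ΔH; |ΔH_A − ΔH_B| = 170 kJ.

Reaction B, by 170 kJ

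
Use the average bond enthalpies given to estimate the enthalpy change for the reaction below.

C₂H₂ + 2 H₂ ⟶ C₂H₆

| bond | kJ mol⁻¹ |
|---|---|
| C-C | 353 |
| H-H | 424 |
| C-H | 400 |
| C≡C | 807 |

ΔH ≈ −298 kJ

Bonds broken (reactants):
  C≡C: 1 × 807 = 807
  C-H: 2 × 400 = 800
  H-H: 2 × 424 = 848
  Σ(broken) = 2455 kJ
Bonds formed (products):
  C-C: 1 × 353 = 353
  C-H: 6 × 400 = 2400
  Σ(formed) = 2753 kJ
ΔH = Σ(broken) − Σ(formed) = 2455 − 2753 = −298 kJ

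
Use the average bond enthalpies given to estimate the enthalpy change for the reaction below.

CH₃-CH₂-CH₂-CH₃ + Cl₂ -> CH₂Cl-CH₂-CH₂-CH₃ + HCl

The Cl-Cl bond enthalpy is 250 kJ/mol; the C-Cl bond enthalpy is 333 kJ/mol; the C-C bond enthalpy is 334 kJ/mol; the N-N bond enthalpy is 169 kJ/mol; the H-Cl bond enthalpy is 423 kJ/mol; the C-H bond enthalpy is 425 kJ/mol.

ΔH ≈ −81 kJ

Bonds broken (reactants):
  C-C: 3 × 334 = 1002
  C-H: 10 × 425 = 4250
  Cl-Cl: 1 × 250 = 250
  Σ(broken) = 5502 kJ
Bonds formed (products):
  C-C: 3 × 334 = 1002
  C-Cl: 1 × 333 = 333
  C-H: 9 × 425 = 3825
  H-Cl: 1 × 423 = 423
  Σ(formed) = 5583 kJ
ΔH = Σ(broken) − Σ(formed) = 5502 − 5583 = −81 kJ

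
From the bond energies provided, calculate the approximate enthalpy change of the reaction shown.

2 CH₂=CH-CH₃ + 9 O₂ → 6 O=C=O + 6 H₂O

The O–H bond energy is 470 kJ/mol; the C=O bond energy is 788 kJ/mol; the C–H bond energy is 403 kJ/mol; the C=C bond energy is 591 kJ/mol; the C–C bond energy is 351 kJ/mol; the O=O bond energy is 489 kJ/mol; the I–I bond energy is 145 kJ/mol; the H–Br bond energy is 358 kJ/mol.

Bonds broken (reactants):
  C–C: 2 × 351 = 702
  C–H: 12 × 403 = 4836
  C=C: 2 × 591 = 1182
  O=O: 9 × 489 = 4401
  Σ(broken) = 11121 kJ
Bonds formed (products):
  C=O: 12 × 788 = 9456
  O–H: 12 × 470 = 5640
  Σ(formed) = 15096 kJ
ΔH = Σ(broken) − Σ(formed) = 11121 − 15096 = −3975 kJ

ΔH ≈ −3975 kJ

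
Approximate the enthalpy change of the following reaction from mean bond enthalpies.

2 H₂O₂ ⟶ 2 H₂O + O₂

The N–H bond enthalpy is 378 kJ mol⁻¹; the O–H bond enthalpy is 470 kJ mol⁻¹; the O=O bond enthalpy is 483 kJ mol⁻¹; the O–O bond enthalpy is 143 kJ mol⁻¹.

ΔH ≈ −197 kJ

Bonds broken (reactants):
  O–H: 4 × 470 = 1880
  O–O: 2 × 143 = 286
  Σ(broken) = 2166 kJ
Bonds formed (products):
  O–H: 4 × 470 = 1880
  O=O: 1 × 483 = 483
  Σ(formed) = 2363 kJ
ΔH = Σ(broken) − Σ(formed) = 2166 − 2363 = −197 kJ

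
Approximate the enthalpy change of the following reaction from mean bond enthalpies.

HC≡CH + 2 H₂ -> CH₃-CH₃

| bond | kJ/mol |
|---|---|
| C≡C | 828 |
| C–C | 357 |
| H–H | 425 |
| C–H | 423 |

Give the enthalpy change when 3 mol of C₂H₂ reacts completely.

ΔH = −1113 kJ

Bonds broken (reactants):
  C≡C: 1 × 828 = 828
  C–H: 2 × 423 = 846
  H–H: 2 × 425 = 850
  Σ(broken) = 2524 kJ
Bonds formed (products):
  C–C: 1 × 357 = 357
  C–H: 6 × 423 = 2538
  Σ(formed) = 2895 kJ
ΔH = Σ(broken) − Σ(formed) = 2524 − 2895 = −371 kJ
For 3× the reaction as written: 3 × (−371) = −1113 kJ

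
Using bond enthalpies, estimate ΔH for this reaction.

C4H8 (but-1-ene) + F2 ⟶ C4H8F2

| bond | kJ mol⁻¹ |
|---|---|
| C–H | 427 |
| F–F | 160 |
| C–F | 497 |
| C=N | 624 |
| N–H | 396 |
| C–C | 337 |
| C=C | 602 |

ΔH ≈ −569 kJ

Bonds broken (reactants):
  C–C: 2 × 337 = 674
  C–H: 8 × 427 = 3416
  C=C: 1 × 602 = 602
  F–F: 1 × 160 = 160
  Σ(broken) = 4852 kJ
Bonds formed (products):
  C–C: 3 × 337 = 1011
  C–F: 2 × 497 = 994
  C–H: 8 × 427 = 3416
  Σ(formed) = 5421 kJ
ΔH = Σ(broken) − Σ(formed) = 4852 − 5421 = −569 kJ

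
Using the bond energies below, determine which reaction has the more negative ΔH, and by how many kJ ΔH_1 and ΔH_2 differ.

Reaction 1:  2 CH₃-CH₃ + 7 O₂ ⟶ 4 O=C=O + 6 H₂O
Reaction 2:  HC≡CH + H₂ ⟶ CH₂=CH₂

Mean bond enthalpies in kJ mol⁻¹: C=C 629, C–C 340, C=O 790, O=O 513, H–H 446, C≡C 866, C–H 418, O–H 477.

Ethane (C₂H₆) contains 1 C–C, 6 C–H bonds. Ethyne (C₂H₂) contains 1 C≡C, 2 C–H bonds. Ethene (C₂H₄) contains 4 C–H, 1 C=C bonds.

Reaction 1:
  Bonds broken (reactants):
    C–C: 2 × 340 = 680
    C–H: 12 × 418 = 5016
    O=O: 7 × 513 = 3591
    Σ(broken) = 9287 kJ
  Bonds formed (products):
    C=O: 8 × 790 = 6320
    O–H: 12 × 477 = 5724
    Σ(formed) = 12044 kJ
  ΔH_1 = 9287 − 12044 = −2757 kJ
Reaction 2:
  Bonds broken (reactants):
    C≡C: 1 × 866 = 866
    C–H: 2 × 418 = 836
    H–H: 1 × 446 = 446
    Σ(broken) = 2148 kJ
  Bonds formed (products):
    C–H: 4 × 418 = 1672
    C=C: 1 × 629 = 629
    Σ(formed) = 2301 kJ
  ΔH_2 = 2148 − 2301 = −153 kJ
ΔH_1 − ΔH_2 = −2604 kJ, so reaction 1 has the more negative ΔH; |ΔH_1 − ΔH_2| = 2604 kJ.

Reaction 1, by 2604 kJ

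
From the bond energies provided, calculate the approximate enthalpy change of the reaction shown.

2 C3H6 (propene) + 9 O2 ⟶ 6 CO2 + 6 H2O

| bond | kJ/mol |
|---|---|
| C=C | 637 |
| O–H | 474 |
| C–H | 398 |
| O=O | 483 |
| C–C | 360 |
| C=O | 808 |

Bonds broken (reactants):
  C–C: 2 × 360 = 720
  C–H: 12 × 398 = 4776
  C=C: 2 × 637 = 1274
  O=O: 9 × 483 = 4347
  Σ(broken) = 11117 kJ
Bonds formed (products):
  C=O: 12 × 808 = 9696
  O–H: 12 × 474 = 5688
  Σ(formed) = 15384 kJ
ΔH = Σ(broken) − Σ(formed) = 11117 − 15384 = −4267 kJ

ΔH ≈ −4267 kJ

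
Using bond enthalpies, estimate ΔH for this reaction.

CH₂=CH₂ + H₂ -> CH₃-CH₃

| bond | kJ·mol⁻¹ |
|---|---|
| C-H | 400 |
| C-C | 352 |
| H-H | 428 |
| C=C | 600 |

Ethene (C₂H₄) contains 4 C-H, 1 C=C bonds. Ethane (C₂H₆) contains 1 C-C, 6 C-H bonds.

ΔH ≈ −124 kJ

Bonds broken (reactants):
  C-H: 4 × 400 = 1600
  C=C: 1 × 600 = 600
  H-H: 1 × 428 = 428
  Σ(broken) = 2628 kJ
Bonds formed (products):
  C-C: 1 × 352 = 352
  C-H: 6 × 400 = 2400
  Σ(formed) = 2752 kJ
ΔH = Σ(broken) − Σ(formed) = 2628 − 2752 = −124 kJ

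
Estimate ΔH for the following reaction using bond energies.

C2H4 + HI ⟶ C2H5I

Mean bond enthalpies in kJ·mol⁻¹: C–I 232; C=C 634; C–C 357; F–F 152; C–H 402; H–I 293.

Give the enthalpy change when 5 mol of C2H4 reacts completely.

ΔH = −320 kJ

Bonds broken (reactants):
  C–H: 4 × 402 = 1608
  C=C: 1 × 634 = 634
  H–I: 1 × 293 = 293
  Σ(broken) = 2535 kJ
Bonds formed (products):
  C–C: 1 × 357 = 357
  C–H: 5 × 402 = 2010
  C–I: 1 × 232 = 232
  Σ(formed) = 2599 kJ
ΔH = Σ(broken) − Σ(formed) = 2535 − 2599 = −64 kJ
For 5× the reaction as written: 5 × (−64) = −320 kJ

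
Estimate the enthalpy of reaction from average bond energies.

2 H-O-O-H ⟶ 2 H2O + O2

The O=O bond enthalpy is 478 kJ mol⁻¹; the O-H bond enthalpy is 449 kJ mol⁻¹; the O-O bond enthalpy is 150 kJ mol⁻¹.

Bonds broken (reactants):
  O-H: 4 × 449 = 1796
  O-O: 2 × 150 = 300
  Σ(broken) = 2096 kJ
Bonds formed (products):
  O-H: 4 × 449 = 1796
  O=O: 1 × 478 = 478
  Σ(formed) = 2274 kJ
ΔH = Σ(broken) − Σ(formed) = 2096 − 2274 = −178 kJ

ΔH ≈ −178 kJ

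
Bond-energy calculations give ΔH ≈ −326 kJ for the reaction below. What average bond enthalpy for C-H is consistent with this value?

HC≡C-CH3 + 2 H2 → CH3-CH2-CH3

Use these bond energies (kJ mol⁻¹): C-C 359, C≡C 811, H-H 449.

Let D be the C-H bond energy.
Σ(broken) = 1×811 + 1×359 + 4×D + 2×449 = 2068 + 4D
Σ(formed) = 2×359 + 8×D = 718 + 8D
ΔH = Σ(broken) − Σ(formed) = (2068 + 4D) − (718 + 8D) = +1350 − 4D
Setting this equal to −326 kJ gives 4D = 1676, so D = 419 kJ/mol.

D(C-H) ≈ 419 kJ/mol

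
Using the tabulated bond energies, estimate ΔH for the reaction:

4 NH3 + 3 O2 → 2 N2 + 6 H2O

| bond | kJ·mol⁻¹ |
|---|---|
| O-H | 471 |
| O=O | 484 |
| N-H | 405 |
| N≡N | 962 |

Bonds broken (reactants):
  N-H: 12 × 405 = 4860
  O=O: 3 × 484 = 1452
  Σ(broken) = 6312 kJ
Bonds formed (products):
  N≡N: 2 × 962 = 1924
  O-H: 12 × 471 = 5652
  Σ(formed) = 7576 kJ
ΔH = Σ(broken) − Σ(formed) = 6312 − 7576 = −1264 kJ

ΔH ≈ −1264 kJ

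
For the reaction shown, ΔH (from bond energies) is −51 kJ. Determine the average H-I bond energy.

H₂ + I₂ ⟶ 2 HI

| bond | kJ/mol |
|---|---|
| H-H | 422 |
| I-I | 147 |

Let D be the H-I bond energy.
Σ(broken) = 1×422 + 1×147 = 569
Σ(formed) = 2×D = 2D
ΔH = Σ(broken) − Σ(formed) = (569) − (2D) = +569 − 2D
Setting this equal to −51 kJ gives 2D = 620, so D = 310 kJ/mol.

D(H-I) ≈ 310 kJ/mol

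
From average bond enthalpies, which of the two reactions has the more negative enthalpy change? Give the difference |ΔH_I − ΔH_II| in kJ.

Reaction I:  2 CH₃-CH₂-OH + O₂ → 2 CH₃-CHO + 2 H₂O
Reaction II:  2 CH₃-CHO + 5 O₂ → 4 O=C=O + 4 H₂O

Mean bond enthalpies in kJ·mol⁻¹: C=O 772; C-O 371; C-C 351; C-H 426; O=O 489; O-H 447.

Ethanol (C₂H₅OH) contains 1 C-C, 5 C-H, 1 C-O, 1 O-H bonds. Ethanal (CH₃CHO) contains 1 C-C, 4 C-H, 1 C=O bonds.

Reaction I:
  Bonds broken (reactants):
    C-C: 2 × 351 = 702
    C-H: 10 × 426 = 4260
    C-O: 2 × 371 = 742
    O-H: 2 × 447 = 894
    O=O: 1 × 489 = 489
    Σ(broken) = 7087 kJ
  Bonds formed (products):
    C-C: 2 × 351 = 702
    C-H: 8 × 426 = 3408
    C=O: 2 × 772 = 1544
    O-H: 4 × 447 = 1788
    Σ(formed) = 7442 kJ
  ΔH_I = 7087 − 7442 = −355 kJ
Reaction II:
  Bonds broken (reactants):
    C-C: 2 × 351 = 702
    C-H: 8 × 426 = 3408
    C=O: 2 × 772 = 1544
    O=O: 5 × 489 = 2445
    Σ(broken) = 8099 kJ
  Bonds formed (products):
    C=O: 8 × 772 = 6176
    O-H: 8 × 447 = 3576
    Σ(formed) = 9752 kJ
  ΔH_II = 8099 − 9752 = −1653 kJ
ΔH_I − ΔH_II = +1298 kJ, so reaction II has the more negative ΔH; |ΔH_I − ΔH_II| = 1298 kJ.

Reaction II, by 1298 kJ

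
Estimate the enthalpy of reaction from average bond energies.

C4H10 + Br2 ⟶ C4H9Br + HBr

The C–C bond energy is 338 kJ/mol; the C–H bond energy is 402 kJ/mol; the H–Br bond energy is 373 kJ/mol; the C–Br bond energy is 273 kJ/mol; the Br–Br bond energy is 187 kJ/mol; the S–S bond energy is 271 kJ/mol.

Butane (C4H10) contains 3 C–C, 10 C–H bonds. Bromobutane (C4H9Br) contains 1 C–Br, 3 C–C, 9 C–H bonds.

ΔH ≈ −57 kJ

Bonds broken (reactants):
  Br–Br: 1 × 187 = 187
  C–C: 3 × 338 = 1014
  C–H: 10 × 402 = 4020
  Σ(broken) = 5221 kJ
Bonds formed (products):
  C–Br: 1 × 273 = 273
  C–C: 3 × 338 = 1014
  C–H: 9 × 402 = 3618
  H–Br: 1 × 373 = 373
  Σ(formed) = 5278 kJ
ΔH = Σ(broken) − Σ(formed) = 5221 − 5278 = −57 kJ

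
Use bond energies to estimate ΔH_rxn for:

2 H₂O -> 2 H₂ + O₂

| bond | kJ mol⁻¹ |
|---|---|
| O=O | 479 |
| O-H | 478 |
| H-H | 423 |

Bonds broken (reactants):
  O-H: 4 × 478 = 1912
  Σ(broken) = 1912 kJ
Bonds formed (products):
  H-H: 2 × 423 = 846
  O=O: 1 × 479 = 479
  Σ(formed) = 1325 kJ
ΔH = Σ(broken) − Σ(formed) = 1912 − 1325 = +587 kJ

ΔH ≈ +587 kJ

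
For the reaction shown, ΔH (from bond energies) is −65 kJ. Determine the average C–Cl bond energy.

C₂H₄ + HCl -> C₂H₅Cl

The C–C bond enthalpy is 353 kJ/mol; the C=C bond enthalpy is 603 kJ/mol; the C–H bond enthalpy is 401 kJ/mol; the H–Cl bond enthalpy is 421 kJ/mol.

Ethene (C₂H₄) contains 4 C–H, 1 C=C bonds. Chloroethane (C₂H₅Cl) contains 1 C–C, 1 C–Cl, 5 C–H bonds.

D(C–Cl) ≈ 335 kJ/mol

Let D be the C–Cl bond energy.
Σ(broken) = 4×401 + 1×603 + 1×421 = 2628
Σ(formed) = 1×353 + 1×D + 5×401 = 2358 + D
ΔH = Σ(broken) − Σ(formed) = (2628) − (2358 + D) = +270 − D
Setting this equal to −65 kJ gives D = 335 kJ/mol.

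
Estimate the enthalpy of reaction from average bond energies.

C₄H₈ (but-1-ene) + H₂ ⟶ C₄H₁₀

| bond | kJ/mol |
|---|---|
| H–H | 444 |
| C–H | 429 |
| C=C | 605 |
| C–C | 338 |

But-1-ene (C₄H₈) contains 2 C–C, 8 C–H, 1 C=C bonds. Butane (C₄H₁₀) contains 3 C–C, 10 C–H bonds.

Bonds broken (reactants):
  C–C: 2 × 338 = 676
  C–H: 8 × 429 = 3432
  C=C: 1 × 605 = 605
  H–H: 1 × 444 = 444
  Σ(broken) = 5157 kJ
Bonds formed (products):
  C–C: 3 × 338 = 1014
  C–H: 10 × 429 = 4290
  Σ(formed) = 5304 kJ
ΔH = Σ(broken) − Σ(formed) = 5157 − 5304 = −147 kJ

ΔH ≈ −147 kJ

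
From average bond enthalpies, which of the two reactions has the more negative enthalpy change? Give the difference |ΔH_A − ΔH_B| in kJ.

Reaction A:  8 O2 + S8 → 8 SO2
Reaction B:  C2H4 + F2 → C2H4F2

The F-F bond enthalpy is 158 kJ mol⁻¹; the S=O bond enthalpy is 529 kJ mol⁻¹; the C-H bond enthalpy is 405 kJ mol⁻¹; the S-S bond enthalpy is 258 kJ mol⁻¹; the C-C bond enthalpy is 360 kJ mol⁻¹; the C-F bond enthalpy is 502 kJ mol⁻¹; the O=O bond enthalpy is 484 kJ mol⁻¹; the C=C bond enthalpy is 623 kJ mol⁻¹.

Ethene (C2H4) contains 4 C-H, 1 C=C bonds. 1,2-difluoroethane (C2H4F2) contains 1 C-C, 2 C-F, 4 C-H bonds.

Reaction A, by 1945 kJ

Reaction A:
  Bonds broken (reactants):
    O=O: 8 × 484 = 3872
    S-S: 8 × 258 = 2064
    Σ(broken) = 5936 kJ
  Bonds formed (products):
    S=O: 16 × 529 = 8464
    Σ(formed) = 8464 kJ
  ΔH_A = 5936 − 8464 = −2528 kJ
Reaction B:
  Bonds broken (reactants):
    C-H: 4 × 405 = 1620
    C=C: 1 × 623 = 623
    F-F: 1 × 158 = 158
    Σ(broken) = 2401 kJ
  Bonds formed (products):
    C-C: 1 × 360 = 360
    C-F: 2 × 502 = 1004
    C-H: 4 × 405 = 1620
    Σ(formed) = 2984 kJ
  ΔH_B = 2401 − 2984 = −583 kJ
ΔH_A − ΔH_B = −1945 kJ, so reaction A has the more negative ΔH; |ΔH_A − ΔH_B| = 1945 kJ.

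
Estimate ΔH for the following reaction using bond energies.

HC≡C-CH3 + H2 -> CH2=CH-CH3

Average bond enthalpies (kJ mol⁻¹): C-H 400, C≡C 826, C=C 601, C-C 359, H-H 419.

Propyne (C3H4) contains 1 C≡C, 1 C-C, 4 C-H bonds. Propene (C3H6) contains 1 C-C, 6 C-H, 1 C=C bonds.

Bonds broken (reactants):
  C≡C: 1 × 826 = 826
  C-C: 1 × 359 = 359
  C-H: 4 × 400 = 1600
  H-H: 1 × 419 = 419
  Σ(broken) = 3204 kJ
Bonds formed (products):
  C-C: 1 × 359 = 359
  C-H: 6 × 400 = 2400
  C=C: 1 × 601 = 601
  Σ(formed) = 3360 kJ
ΔH = Σ(broken) − Σ(formed) = 3204 − 3360 = −156 kJ

ΔH ≈ −156 kJ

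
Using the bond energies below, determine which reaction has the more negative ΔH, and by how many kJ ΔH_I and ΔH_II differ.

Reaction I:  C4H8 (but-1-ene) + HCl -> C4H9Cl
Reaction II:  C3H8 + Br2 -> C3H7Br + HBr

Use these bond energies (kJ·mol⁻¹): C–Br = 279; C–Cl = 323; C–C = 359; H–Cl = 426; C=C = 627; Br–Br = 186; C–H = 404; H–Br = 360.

Reaction I:
  Bonds broken (reactants):
    C–C: 2 × 359 = 718
    C–H: 8 × 404 = 3232
    C=C: 1 × 627 = 627
    H–Cl: 1 × 426 = 426
    Σ(broken) = 5003 kJ
  Bonds formed (products):
    C–C: 3 × 359 = 1077
    C–Cl: 1 × 323 = 323
    C–H: 9 × 404 = 3636
    Σ(formed) = 5036 kJ
  ΔH_I = 5003 − 5036 = −33 kJ
Reaction II:
  Bonds broken (reactants):
    Br–Br: 1 × 186 = 186
    C–C: 2 × 359 = 718
    C–H: 8 × 404 = 3232
    Σ(broken) = 4136 kJ
  Bonds formed (products):
    C–Br: 1 × 279 = 279
    C–C: 2 × 359 = 718
    C–H: 7 × 404 = 2828
    H–Br: 1 × 360 = 360
    Σ(formed) = 4185 kJ
  ΔH_II = 4136 − 4185 = −49 kJ
ΔH_I − ΔH_II = +16 kJ, so reaction II has the more negative ΔH; |ΔH_I − ΔH_II| = 16 kJ.

Reaction II, by 16 kJ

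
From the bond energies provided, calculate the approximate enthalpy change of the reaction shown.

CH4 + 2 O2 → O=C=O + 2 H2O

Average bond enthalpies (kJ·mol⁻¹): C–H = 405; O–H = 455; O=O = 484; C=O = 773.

Bonds broken (reactants):
  C–H: 4 × 405 = 1620
  O=O: 2 × 484 = 968
  Σ(broken) = 2588 kJ
Bonds formed (products):
  C=O: 2 × 773 = 1546
  O–H: 4 × 455 = 1820
  Σ(formed) = 3366 kJ
ΔH = Σ(broken) − Σ(formed) = 2588 − 3366 = −778 kJ

ΔH ≈ −778 kJ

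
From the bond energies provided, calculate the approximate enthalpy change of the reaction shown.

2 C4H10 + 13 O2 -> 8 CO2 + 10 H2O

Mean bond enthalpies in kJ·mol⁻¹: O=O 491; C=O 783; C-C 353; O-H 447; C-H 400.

ΔH ≈ −4967 kJ

Bonds broken (reactants):
  C-C: 6 × 353 = 2118
  C-H: 20 × 400 = 8000
  O=O: 13 × 491 = 6383
  Σ(broken) = 16501 kJ
Bonds formed (products):
  C=O: 16 × 783 = 12528
  O-H: 20 × 447 = 8940
  Σ(formed) = 21468 kJ
ΔH = Σ(broken) − Σ(formed) = 16501 − 21468 = −4967 kJ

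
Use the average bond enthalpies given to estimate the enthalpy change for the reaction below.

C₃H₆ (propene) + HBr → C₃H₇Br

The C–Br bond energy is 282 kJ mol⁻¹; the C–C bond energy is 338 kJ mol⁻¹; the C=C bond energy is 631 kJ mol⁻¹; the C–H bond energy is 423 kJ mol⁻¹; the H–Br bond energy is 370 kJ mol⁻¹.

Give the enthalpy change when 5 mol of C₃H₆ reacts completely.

Bonds broken (reactants):
  C–C: 1 × 338 = 338
  C–H: 6 × 423 = 2538
  C=C: 1 × 631 = 631
  H–Br: 1 × 370 = 370
  Σ(broken) = 3877 kJ
Bonds formed (products):
  C–Br: 1 × 282 = 282
  C–C: 2 × 338 = 676
  C–H: 7 × 423 = 2961
  Σ(formed) = 3919 kJ
ΔH = Σ(broken) − Σ(formed) = 3877 − 3919 = −42 kJ
For 5× the reaction as written: 5 × (−42) = −210 kJ

ΔH = −210 kJ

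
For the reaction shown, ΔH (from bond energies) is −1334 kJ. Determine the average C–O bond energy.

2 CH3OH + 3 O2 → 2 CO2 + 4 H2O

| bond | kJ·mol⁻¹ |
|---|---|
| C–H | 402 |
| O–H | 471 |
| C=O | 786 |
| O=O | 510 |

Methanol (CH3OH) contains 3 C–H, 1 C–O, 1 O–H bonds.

Let D be the C–O bond energy.
Σ(broken) = 6×402 + 2×D + 2×471 + 3×510 = 4884 + 2D
Σ(formed) = 4×786 + 8×471 = 6912
ΔH = Σ(broken) − Σ(formed) = (4884 + 2D) − (6912) = −2028 + 2D
Setting this equal to −1334 kJ gives 2D = 694, so D = 347 kJ/mol.

D(C–O) ≈ 347 kJ/mol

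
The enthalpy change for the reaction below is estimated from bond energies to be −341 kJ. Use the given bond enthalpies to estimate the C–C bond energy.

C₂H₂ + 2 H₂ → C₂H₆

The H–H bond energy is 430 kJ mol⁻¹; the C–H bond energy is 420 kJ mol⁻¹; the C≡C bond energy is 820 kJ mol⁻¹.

Let D be the C–C bond energy.
Σ(broken) = 1×820 + 2×420 + 2×430 = 2520
Σ(formed) = 1×D + 6×420 = 2520 + D
ΔH = Σ(broken) − Σ(formed) = (2520) − (2520 + D) = +0 − D
Setting this equal to −341 kJ gives D = 341 kJ/mol.

D(C–C) ≈ 341 kJ/mol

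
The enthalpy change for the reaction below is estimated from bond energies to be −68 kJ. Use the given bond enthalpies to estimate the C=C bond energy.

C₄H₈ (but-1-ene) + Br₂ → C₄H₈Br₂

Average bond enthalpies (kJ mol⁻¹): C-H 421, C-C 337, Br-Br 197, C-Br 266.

Let D be the C=C bond energy.
Σ(broken) = 1×197 + 2×337 + 8×421 + 1×D = 4239 + D
Σ(formed) = 2×266 + 3×337 + 8×421 = 4911
ΔH = Σ(broken) − Σ(formed) = (4239 + D) − (4911) = −672 + D
Setting this equal to −68 kJ gives D = 604 kJ/mol.

D(C=C) ≈ 604 kJ/mol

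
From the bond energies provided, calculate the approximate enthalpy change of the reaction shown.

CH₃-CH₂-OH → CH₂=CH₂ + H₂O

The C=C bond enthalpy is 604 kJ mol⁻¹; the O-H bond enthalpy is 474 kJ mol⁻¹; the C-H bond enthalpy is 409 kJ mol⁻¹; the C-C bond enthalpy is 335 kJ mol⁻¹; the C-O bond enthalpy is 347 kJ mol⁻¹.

ΔH ≈ +13 kJ

Bonds broken (reactants):
  C-C: 1 × 335 = 335
  C-H: 5 × 409 = 2045
  C-O: 1 × 347 = 347
  O-H: 1 × 474 = 474
  Σ(broken) = 3201 kJ
Bonds formed (products):
  C-H: 4 × 409 = 1636
  C=C: 1 × 604 = 604
  O-H: 2 × 474 = 948
  Σ(formed) = 3188 kJ
ΔH = Σ(broken) − Σ(formed) = 3201 − 3188 = +13 kJ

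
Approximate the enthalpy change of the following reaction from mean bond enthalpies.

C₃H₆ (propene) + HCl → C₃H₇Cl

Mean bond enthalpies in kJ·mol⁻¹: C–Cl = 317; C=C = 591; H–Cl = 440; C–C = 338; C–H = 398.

Bonds broken (reactants):
  C–C: 1 × 338 = 338
  C–H: 6 × 398 = 2388
  C=C: 1 × 591 = 591
  H–Cl: 1 × 440 = 440
  Σ(broken) = 3757 kJ
Bonds formed (products):
  C–C: 2 × 338 = 676
  C–Cl: 1 × 317 = 317
  C–H: 7 × 398 = 2786
  Σ(formed) = 3779 kJ
ΔH = Σ(broken) − Σ(formed) = 3757 − 3779 = −22 kJ

ΔH ≈ −22 kJ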